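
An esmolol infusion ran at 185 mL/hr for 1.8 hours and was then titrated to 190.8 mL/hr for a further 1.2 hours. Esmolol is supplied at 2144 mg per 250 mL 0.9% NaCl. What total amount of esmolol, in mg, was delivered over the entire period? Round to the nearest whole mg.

4819 mg

Concentration = 2144 mg ÷ 250 mL = 8.576 mg/mL
Stage 1: 185 mL/hr × 1.8 hr = 333 mL → 333 mL × 8.576 mg/mL = 2855.808 mg
Stage 2: 190.8 mL/hr × 1.2 hr = 228.96 mL → 228.96 mL × 8.576 mg/mL = 1963.561 mg
Total = 2855.808 + 1963.561 = 4819.369 mg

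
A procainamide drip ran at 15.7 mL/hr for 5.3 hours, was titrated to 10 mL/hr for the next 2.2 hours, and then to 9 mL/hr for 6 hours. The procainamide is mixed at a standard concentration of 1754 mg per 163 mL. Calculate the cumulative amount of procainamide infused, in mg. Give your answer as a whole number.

Concentration = 1754 mg ÷ 163 mL = 10.76074 mg/mL
Stage 1: 15.7 mL/hr × 5.3 hr = 83.21 mL → 83.21 mL × 10.76074 mg/mL = 895.4009 mg
Stage 2: 10 mL/hr × 2.2 hr = 22 mL → 22 mL × 10.76074 mg/mL = 236.7362 mg
Stage 3: 9 mL/hr × 6 hr = 54 mL → 54 mL × 10.76074 mg/mL = 581.0798 mg
Total = 895.4009 + 236.7362 + 581.0798 = 1713.217 mg

1713 mg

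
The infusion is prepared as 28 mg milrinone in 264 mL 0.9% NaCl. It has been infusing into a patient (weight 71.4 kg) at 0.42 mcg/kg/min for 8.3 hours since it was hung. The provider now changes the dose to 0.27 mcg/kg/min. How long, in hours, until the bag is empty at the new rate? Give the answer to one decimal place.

Initial rate:
Dose = 0.42 mcg/kg/min × 71.4 kg = 29.988 mcg/min
29.988 mcg/min × 60 min/hr = 1799.28 mcg/hr
Concentration = 28 mg ÷ 264 mL = 0.1060606 mg/mL = 106.0606 mcg/mL
Rate = 1799.28 mcg/hr ÷ 106.0606 mcg/mL = 16.96464 mL/hr
Volume infused so far = 16.96464 mL/hr × 8.3 hr = 140.8065 mL
Volume remaining = 264 − 140.8065 = 123.1935 mL
New rate:
Dose = 0.27 mcg/kg/min × 71.4 kg = 19.278 mcg/min
19.278 mcg/min × 60 min/hr = 1156.68 mcg/hr
Rate = 1156.68 mcg/hr ÷ 106.0606 mcg/mL = 10.90584 mL/hr
Time remaining = 123.1935 mL ÷ 10.90584 mL/hr = 11.2961 hr

11.3 hours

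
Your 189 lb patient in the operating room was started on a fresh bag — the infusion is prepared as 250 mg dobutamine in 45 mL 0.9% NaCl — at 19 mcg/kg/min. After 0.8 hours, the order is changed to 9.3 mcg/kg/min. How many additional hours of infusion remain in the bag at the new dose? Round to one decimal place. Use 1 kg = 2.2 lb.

Initial rate:
Weight = 189 lb ÷ 2.2 lb/kg = 85.90909 kg
Dose = 19 mcg/kg/min × 85.90909 kg = 1632.273 mcg/min
1632.273 mcg/min × 60 min/hr = 97936.36 mcg/hr
Concentration = 250 mg ÷ 45 mL = 5.555556 mg/mL = 5555.556 mcg/mL
Rate = 97936.36 mcg/hr ÷ 5555.556 mcg/mL = 17.62855 mL/hr
Volume infused so far = 17.62855 mL/hr × 0.8 hr = 14.10284 mL
Volume remaining = 45 − 14.10284 = 30.89716 mL
New rate:
Dose = 9.3 mcg/kg/min × 85.90909 kg = 798.9545 mcg/min
798.9545 mcg/min × 60 min/hr = 47937.27 mcg/hr
Rate = 47937.27 mcg/hr ÷ 5555.556 mcg/mL = 8.628709 mL/hr
Time remaining = 30.89716 mL ÷ 8.628709 mL/hr = 3.58074 hr

3.6 hours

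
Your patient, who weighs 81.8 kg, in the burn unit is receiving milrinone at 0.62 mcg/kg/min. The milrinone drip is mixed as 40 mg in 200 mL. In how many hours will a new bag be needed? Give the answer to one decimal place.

13.1 hours

Dose = 0.62 mcg/kg/min × 81.8 kg = 50.716 mcg/min
50.716 mcg/min × 60 min/hr = 3042.96 mcg/hr
Concentration = 40 mg ÷ 200 mL = 0.2 mg/mL = 200 mcg/mL
Rate = 3042.96 mcg/hr ÷ 200 mcg/mL = 15.2148 mL/hr
Duration = 200 mL ÷ 15.2148 mL/hr = 13.1451 hr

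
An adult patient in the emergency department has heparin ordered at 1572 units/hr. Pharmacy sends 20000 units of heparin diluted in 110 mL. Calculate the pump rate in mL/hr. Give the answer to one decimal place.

8.6 mL/hr

Concentration = 20000 units ÷ 110 mL = 181.8182 units/mL
Rate = 1572 units/hr ÷ 181.8182 units/mL = 8.646 mL/hr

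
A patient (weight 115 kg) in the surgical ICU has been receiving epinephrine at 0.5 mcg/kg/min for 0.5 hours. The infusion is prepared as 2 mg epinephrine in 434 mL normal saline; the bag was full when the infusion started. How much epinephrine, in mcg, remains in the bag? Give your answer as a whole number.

Dose = 0.5 mcg/kg/min × 115 kg = 57.5 mcg/min
57.5 mcg/min × 60 min/hr = 3450 mcg/hr
Concentration = 2 mg ÷ 434 mL = 0.004608295 mg/mL = 4.608295 mcg/mL
Rate = 3450 mcg/hr ÷ 4.608295 mcg/mL = 748.65 mL/hr
Volume infused = 748.65 mL/hr × 0.5 hr = 374.325 mL
Volume remaining = 434 − 374.325 = 59.675 mL
Drug remaining = 59.675 mL × 4.608295 mcg/mL = 275 mcg

275 mcg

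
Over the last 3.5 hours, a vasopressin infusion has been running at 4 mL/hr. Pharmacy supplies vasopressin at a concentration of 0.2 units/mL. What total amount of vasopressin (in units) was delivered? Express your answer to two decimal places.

Drug rate = 4 mL/hr × 0.2 units/mL = 0.8 units/hr
Total = 0.8 units/hr × 3.5 hr = 2.8 units

2.80 units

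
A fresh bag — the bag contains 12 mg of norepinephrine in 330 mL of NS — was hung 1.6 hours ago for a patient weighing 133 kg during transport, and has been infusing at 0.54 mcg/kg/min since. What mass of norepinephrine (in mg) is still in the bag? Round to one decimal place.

5.1 mg

Dose = 0.54 mcg/kg/min × 133 kg = 71.82 mcg/min
71.82 mcg/min × 60 min/hr = 4309.2 mcg/hr
Concentration = 12 mg ÷ 330 mL = 0.03636364 mg/mL = 36.36364 mcg/mL
Rate = 4309.2 mcg/hr ÷ 36.36364 mcg/mL = 118.503 mL/hr
Volume infused = 118.503 mL/hr × 1.6 hr = 189.6048 mL
Volume remaining = 330 − 189.6048 = 140.3952 mL
Drug remaining = 140.3952 mL × 36.36364 mcg/mL = 5105.28 mcg = 5.10528 mg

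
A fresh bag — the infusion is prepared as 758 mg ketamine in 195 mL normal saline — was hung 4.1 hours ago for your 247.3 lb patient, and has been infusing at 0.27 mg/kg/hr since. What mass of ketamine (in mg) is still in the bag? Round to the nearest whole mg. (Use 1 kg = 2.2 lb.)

634 mg

Weight = 247.3 lb ÷ 2.2 lb/kg = 112.4091 kg
Dose = 0.27 mg/kg/hr × 112.4091 kg = 30.35045 mg/hr
Concentration = 758 mg ÷ 195 mL = 3.887179 mg/mL
Rate = 30.35045 mg/hr ÷ 3.887179 mg/mL = 7.807835 mL/hr
Volume infused = 7.807835 mL/hr × 4.1 hr = 32.01212 mL
Volume remaining = 195 − 32.01212 = 162.9879 mL
Drug remaining = 162.9879 mL × 3.887179 mg/mL = 633.5631 mg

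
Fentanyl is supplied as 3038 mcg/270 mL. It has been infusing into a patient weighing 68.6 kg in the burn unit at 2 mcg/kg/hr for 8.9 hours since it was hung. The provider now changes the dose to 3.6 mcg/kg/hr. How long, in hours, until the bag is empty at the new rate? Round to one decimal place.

Initial rate:
Dose = 2 mcg/kg/hr × 68.6 kg = 137.2 mcg/hr
Concentration = 3038 mcg ÷ 270 mL = 11.25185 mcg/mL
Rate = 137.2 mcg/hr ÷ 11.25185 mcg/mL = 12.19355 mL/hr
Volume infused so far = 12.19355 mL/hr × 8.9 hr = 108.5226 mL
Volume remaining = 270 − 108.5226 = 161.4774 mL
New rate:
Dose = 3.6 mcg/kg/hr × 68.6 kg = 246.96 mcg/hr
Rate = 246.96 mcg/hr ÷ 11.25185 mcg/mL = 21.94839 mL/hr
Time remaining = 161.4774 mL ÷ 21.94839 mL/hr = 7.357143 hr

7.4 hours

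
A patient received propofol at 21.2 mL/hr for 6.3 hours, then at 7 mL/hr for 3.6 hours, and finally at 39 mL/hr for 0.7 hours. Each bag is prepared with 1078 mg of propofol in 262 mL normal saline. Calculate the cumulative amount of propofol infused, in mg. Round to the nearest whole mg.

766 mg

Concentration = 1078 mg ÷ 262 mL = 4.114504 mg/mL
Stage 1: 21.2 mL/hr × 6.3 hr = 133.56 mL → 133.56 mL × 4.114504 mg/mL = 549.5331 mg
Stage 2: 7 mL/hr × 3.6 hr = 25.2 mL → 25.2 mL × 4.114504 mg/mL = 103.6855 mg
Stage 3: 39 mL/hr × 0.7 hr = 27.3 mL → 27.3 mL × 4.114504 mg/mL = 112.326 mg
Total = 549.5331 + 103.6855 + 112.326 = 765.5446 mg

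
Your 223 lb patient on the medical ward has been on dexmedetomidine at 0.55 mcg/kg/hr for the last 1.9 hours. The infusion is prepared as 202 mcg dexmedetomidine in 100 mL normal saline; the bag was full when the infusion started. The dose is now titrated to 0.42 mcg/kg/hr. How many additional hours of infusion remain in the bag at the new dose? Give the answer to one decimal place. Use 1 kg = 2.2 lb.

2.3 hours

Initial rate:
Weight = 223 lb ÷ 2.2 lb/kg = 101.3636 kg
Dose = 0.55 mcg/kg/hr × 101.3636 kg = 55.75 mcg/hr
Concentration = 202 mcg ÷ 100 mL = 2.02 mcg/mL
Rate = 55.75 mcg/hr ÷ 2.02 mcg/mL = 27.59901 mL/hr
Volume infused so far = 27.59901 mL/hr × 1.9 hr = 52.43812 mL
Volume remaining = 100 − 52.43812 = 47.56188 mL
New rate:
Dose = 0.42 mcg/kg/hr × 101.3636 kg = 42.57273 mcg/hr
Rate = 42.57273 mcg/hr ÷ 2.02 mcg/mL = 21.07561 mL/hr
Time remaining = 47.56188 mL ÷ 21.07561 mL/hr = 2.256726 hr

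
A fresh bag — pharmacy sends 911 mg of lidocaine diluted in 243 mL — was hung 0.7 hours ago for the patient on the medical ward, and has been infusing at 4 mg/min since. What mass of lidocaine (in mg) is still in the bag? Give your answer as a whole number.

4 mg/min × 60 min/hr = 240 mg/hr
Concentration = 911 mg ÷ 243 mL = 3.748971 mg/mL
Rate = 240 mg/hr ÷ 3.748971 mg/mL = 64.01756 mL/hr
Volume infused = 64.01756 mL/hr × 0.7 hr = 44.81229 mL
Volume remaining = 243 − 44.81229 = 198.1877 mL
Drug remaining = 198.1877 mL × 3.748971 mg/mL = 743 mg

743 mg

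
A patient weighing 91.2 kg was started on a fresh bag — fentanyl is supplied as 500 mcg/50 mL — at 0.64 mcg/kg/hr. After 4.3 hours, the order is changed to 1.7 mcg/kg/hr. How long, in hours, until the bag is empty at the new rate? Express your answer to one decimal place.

1.6 hours

Initial rate:
Dose = 0.64 mcg/kg/hr × 91.2 kg = 58.368 mcg/hr
Concentration = 500 mcg ÷ 50 mL = 10 mcg/mL
Rate = 58.368 mcg/hr ÷ 10 mcg/mL = 5.8368 mL/hr
Volume infused so far = 5.8368 mL/hr × 4.3 hr = 25.09824 mL
Volume remaining = 50 − 25.09824 = 24.90176 mL
New rate:
Dose = 1.7 mcg/kg/hr × 91.2 kg = 155.04 mcg/hr
Rate = 155.04 mcg/hr ÷ 10 mcg/mL = 15.504 mL/hr
Time remaining = 24.90176 mL ÷ 15.504 mL/hr = 1.606151 hr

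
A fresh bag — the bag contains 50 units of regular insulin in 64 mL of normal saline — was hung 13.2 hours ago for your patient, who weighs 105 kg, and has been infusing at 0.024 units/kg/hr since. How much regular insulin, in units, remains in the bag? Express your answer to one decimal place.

Dose = 0.024 units/kg/hr × 105 kg = 2.52 units/hr
Concentration = 50 units ÷ 64 mL = 0.78125 units/mL
Rate = 2.52 units/hr ÷ 0.78125 units/mL = 3.2256 mL/hr
Volume infused = 3.2256 mL/hr × 13.2 hr = 42.57792 mL
Volume remaining = 64 − 42.57792 = 21.42208 mL
Drug remaining = 21.42208 mL × 0.78125 units/mL = 16.736 units

16.7 units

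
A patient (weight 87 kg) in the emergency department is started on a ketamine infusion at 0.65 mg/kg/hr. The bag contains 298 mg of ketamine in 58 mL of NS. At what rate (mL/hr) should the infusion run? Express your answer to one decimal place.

11.0 mL/hr

Dose = 0.65 mg/kg/hr × 87 kg = 56.55 mg/hr
Concentration = 298 mg ÷ 58 mL = 5.137931 mg/mL
Rate = 56.55 mg/hr ÷ 5.137931 mg/mL = 11.00638 mL/hr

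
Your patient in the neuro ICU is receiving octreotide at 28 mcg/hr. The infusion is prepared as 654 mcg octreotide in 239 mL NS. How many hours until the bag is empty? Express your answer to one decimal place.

Concentration = 654 mcg ÷ 239 mL = 2.736402 mcg/mL
Rate = 28 mcg/hr ÷ 2.736402 mcg/mL = 10.23242 mL/hr
Duration = 239 mL ÷ 10.23242 mL/hr = 23.35714 hr

23.4 hours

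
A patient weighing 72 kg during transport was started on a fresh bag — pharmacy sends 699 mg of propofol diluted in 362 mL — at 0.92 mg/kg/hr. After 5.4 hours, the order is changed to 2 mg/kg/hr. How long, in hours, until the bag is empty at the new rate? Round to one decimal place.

Initial rate:
Dose = 0.92 mg/kg/hr × 72 kg = 66.24 mg/hr
Concentration = 699 mg ÷ 362 mL = 1.930939 mg/mL
Rate = 66.24 mg/hr ÷ 1.930939 mg/mL = 34.30455 mL/hr
Volume infused so far = 34.30455 mL/hr × 5.4 hr = 185.2446 mL
Volume remaining = 362 − 185.2446 = 176.7554 mL
New rate:
Dose = 2 mg/kg/hr × 72 kg = 144 mg/hr
Rate = 144 mg/hr ÷ 1.930939 mg/mL = 74.57511 mL/hr
Time remaining = 176.7554 mL ÷ 74.57511 mL/hr = 2.370167 hr

2.4 hours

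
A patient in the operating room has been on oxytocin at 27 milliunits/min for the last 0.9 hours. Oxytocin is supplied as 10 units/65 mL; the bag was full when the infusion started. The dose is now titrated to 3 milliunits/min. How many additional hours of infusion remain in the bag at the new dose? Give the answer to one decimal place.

47.5 hours

Initial rate:
27 milliunits/min × 60 min/hr = 1620 milliunits/hr
Concentration = 10 units ÷ 65 mL = 0.1538462 units/mL = 153.8462 milliunits/mL
Rate = 1620 milliunits/hr ÷ 153.8462 milliunits/mL = 10.53 mL/hr
Volume infused so far = 10.53 mL/hr × 0.9 hr = 9.477 mL
Volume remaining = 65 − 9.477 = 55.523 mL
New rate:
3 milliunits/min × 60 min/hr = 180 milliunits/hr
Rate = 180 milliunits/hr ÷ 153.8462 milliunits/mL = 1.17 mL/hr
Time remaining = 55.523 mL ÷ 1.17 mL/hr = 47.45556 hr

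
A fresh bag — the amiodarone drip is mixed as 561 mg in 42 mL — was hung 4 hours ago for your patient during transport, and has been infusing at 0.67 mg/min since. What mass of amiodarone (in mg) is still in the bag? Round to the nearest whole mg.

400 mg

0.67 mg/min × 60 min/hr = 40.2 mg/hr
Concentration = 561 mg ÷ 42 mL = 13.35714 mg/mL
Rate = 40.2 mg/hr ÷ 13.35714 mg/mL = 3.009626 mL/hr
Volume infused = 3.009626 mL/hr × 4 hr = 12.0385 mL
Volume remaining = 42 − 12.0385 = 29.9615 mL
Drug remaining = 29.9615 mL × 13.35714 mg/mL = 400.2 mg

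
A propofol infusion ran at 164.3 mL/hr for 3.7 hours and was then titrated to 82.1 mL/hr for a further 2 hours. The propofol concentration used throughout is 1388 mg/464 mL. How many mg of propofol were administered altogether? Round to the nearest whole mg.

Concentration = 1388 mg ÷ 464 mL = 2.991379 mg/mL
Stage 1: 164.3 mL/hr × 3.7 hr = 607.91 mL → 607.91 mL × 2.991379 mg/mL = 1818.489 mg
Stage 2: 82.1 mL/hr × 2 hr = 164.2 mL → 164.2 mL × 2.991379 mg/mL = 491.1845 mg
Total = 1818.489 + 491.1845 = 2309.674 mg

2310 mg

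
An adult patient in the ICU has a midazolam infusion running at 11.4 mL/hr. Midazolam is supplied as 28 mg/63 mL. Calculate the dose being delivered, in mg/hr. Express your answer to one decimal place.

5.1 mg/hr

Concentration = 28 mg ÷ 63 mL = 0.4444444 mg/mL
Drug rate = 11.4 mL/hr × 0.4444444 mg/mL = 5.066667 mg/hr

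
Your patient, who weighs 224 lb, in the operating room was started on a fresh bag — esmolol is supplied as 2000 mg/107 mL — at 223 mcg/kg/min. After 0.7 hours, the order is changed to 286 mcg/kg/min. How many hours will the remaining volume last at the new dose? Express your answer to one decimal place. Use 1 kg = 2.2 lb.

0.6 hours

Initial rate:
Weight = 224 lb ÷ 2.2 lb/kg = 101.8182 kg
Dose = 223 mcg/kg/min × 101.8182 kg = 22705.45 mcg/min
22705.45 mcg/min × 60 min/hr = 1362327 mcg/hr
Concentration = 2000 mg ÷ 107 mL = 18.69159 mg/mL = 18691.59 mcg/mL
Rate = 1362327 mcg/hr ÷ 18691.59 mcg/mL = 72.88451 mL/hr
Volume infused so far = 72.88451 mL/hr × 0.7 hr = 51.01916 mL
Volume remaining = 107 − 51.01916 = 55.98084 mL
New rate:
Dose = 286 mcg/kg/min × 101.8182 kg = 29120 mcg/min
29120 mcg/min × 60 min/hr = 1747200 mcg/hr
Rate = 1747200 mcg/hr ÷ 18691.59 mcg/mL = 93.4752 mL/hr
Time remaining = 55.98084 mL ÷ 93.4752 mL/hr = 0.5988844 hr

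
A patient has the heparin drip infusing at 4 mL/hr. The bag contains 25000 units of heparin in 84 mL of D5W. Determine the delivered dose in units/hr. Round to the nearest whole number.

Concentration = 25000 units ÷ 84 mL = 297.619 units/mL
Drug rate = 4 mL/hr × 297.619 units/mL = 1190.476 units/hr

1190 units/hr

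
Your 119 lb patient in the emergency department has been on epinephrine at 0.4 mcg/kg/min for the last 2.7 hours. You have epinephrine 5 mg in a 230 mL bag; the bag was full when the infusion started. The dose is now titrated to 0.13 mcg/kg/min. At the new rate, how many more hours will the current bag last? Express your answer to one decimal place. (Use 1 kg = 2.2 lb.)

Initial rate:
Weight = 119 lb ÷ 2.2 lb/kg = 54.09091 kg
Dose = 0.4 mcg/kg/min × 54.09091 kg = 21.63636 mcg/min
21.63636 mcg/min × 60 min/hr = 1298.182 mcg/hr
Concentration = 5 mg ÷ 230 mL = 0.02173913 mg/mL = 21.73913 mcg/mL
Rate = 1298.182 mcg/hr ÷ 21.73913 mcg/mL = 59.71636 mL/hr
Volume infused so far = 59.71636 mL/hr × 2.7 hr = 161.2342 mL
Volume remaining = 230 − 161.2342 = 68.76582 mL
New rate:
Dose = 0.13 mcg/kg/min × 54.09091 kg = 7.031818 mcg/min
7.031818 mcg/min × 60 min/hr = 421.9091 mcg/hr
Rate = 421.9091 mcg/hr ÷ 21.73913 mcg/mL = 19.40782 mL/hr
Time remaining = 68.76582 mL ÷ 19.40782 mL/hr = 3.543202 hr

3.5 hours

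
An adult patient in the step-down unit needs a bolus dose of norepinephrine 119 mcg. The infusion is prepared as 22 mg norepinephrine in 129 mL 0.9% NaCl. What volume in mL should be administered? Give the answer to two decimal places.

Concentration = 22 mg ÷ 129 mL = 0.1705426 mg/mL = 170.5426 mcg/mL
Volume = 119 mcg ÷ 170.5426 mcg/mL = 0.6977727 mL

0.70 mL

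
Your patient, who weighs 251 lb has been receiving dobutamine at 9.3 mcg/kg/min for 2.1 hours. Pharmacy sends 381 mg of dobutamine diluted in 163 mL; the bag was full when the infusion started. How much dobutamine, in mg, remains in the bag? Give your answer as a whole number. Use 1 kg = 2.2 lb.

Weight = 251 lb ÷ 2.2 lb/kg = 114.0909 kg
Dose = 9.3 mcg/kg/min × 114.0909 kg = 1061.045 mcg/min
1061.045 mcg/min × 60 min/hr = 63662.73 mcg/hr
Concentration = 381 mg ÷ 163 mL = 2.337423 mg/mL = 2337.423 mcg/mL
Rate = 63662.73 mcg/hr ÷ 2337.423 mcg/mL = 27.23628 mL/hr
Volume infused = 27.23628 mL/hr × 2.1 hr = 57.1962 mL
Volume remaining = 163 − 57.1962 = 105.8038 mL
Drug remaining = 105.8038 mL × 2337.423 mcg/mL = 247308.3 mcg = 247.3083 mg

247 mg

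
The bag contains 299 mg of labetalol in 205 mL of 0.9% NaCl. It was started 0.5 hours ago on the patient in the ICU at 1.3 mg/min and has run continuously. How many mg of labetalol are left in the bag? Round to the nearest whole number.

1.3 mg/min × 60 min/hr = 78 mg/hr
Concentration = 299 mg ÷ 205 mL = 1.458537 mg/mL
Rate = 78 mg/hr ÷ 1.458537 mg/mL = 53.47826 mL/hr
Volume infused = 53.47826 mL/hr × 0.5 hr = 26.73913 mL
Volume remaining = 205 − 26.73913 = 178.2609 mL
Drug remaining = 178.2609 mL × 1.458537 mg/mL = 260 mg

260 mg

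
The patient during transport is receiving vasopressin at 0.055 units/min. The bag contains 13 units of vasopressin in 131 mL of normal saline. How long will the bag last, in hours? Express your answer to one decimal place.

3.9 hours

0.055 units/min × 60 min/hr = 3.3 units/hr
Concentration = 13 units ÷ 131 mL = 0.09923664 units/mL
Rate = 3.3 units/hr ÷ 0.09923664 units/mL = 33.25385 mL/hr
Duration = 131 mL ÷ 33.25385 mL/hr = 3.939394 hr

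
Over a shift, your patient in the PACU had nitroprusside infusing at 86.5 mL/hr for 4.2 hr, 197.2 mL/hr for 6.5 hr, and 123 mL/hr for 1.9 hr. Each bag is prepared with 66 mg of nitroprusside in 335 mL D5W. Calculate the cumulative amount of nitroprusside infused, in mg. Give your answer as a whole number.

370 mg

Concentration = 66 mg ÷ 335 mL = 0.1970149 mg/mL
Stage 1: 86.5 mL/hr × 4.2 hr = 363.3 mL → 363.3 mL × 0.1970149 mg/mL = 71.57552 mg
Stage 2: 197.2 mL/hr × 6.5 hr = 1281.8 mL → 1281.8 mL × 0.1970149 mg/mL = 252.5337 mg
Stage 3: 123 mL/hr × 1.9 hr = 233.7 mL → 233.7 mL × 0.1970149 mg/mL = 46.04239 mg
Total = 71.57552 + 252.5337 + 46.04239 = 370.1516 mg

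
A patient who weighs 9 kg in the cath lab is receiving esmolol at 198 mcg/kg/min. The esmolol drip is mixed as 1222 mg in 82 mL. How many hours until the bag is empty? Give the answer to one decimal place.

Dose = 198 mcg/kg/min × 9 kg = 1782 mcg/min
1782 mcg/min × 60 min/hr = 106920 mcg/hr
Concentration = 1222 mg ÷ 82 mL = 14.90244 mg/mL = 14902.44 mcg/mL
Rate = 106920 mcg/hr ÷ 14902.44 mcg/mL = 7.174664 mL/hr
Duration = 82 mL ÷ 7.174664 mL/hr = 11.42911 hr

11.4 hours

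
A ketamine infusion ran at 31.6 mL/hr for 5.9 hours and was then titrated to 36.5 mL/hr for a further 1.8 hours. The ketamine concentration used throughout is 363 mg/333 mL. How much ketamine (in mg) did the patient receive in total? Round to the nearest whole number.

Concentration = 363 mg ÷ 333 mL = 1.09009 mg/mL
Stage 1: 31.6 mL/hr × 5.9 hr = 186.44 mL → 186.44 mL × 1.09009 mg/mL = 203.2364 mg
Stage 2: 36.5 mL/hr × 1.8 hr = 65.7 mL → 65.7 mL × 1.09009 mg/mL = 71.61892 mg
Total = 203.2364 + 71.61892 = 274.8553 mg

275 mg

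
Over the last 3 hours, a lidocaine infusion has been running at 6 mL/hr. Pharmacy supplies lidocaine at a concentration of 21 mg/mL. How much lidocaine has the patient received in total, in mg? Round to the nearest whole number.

378 mg

Drug rate = 6 mL/hr × 21 mg/mL = 126 mg/hr
Total = 126 mg/hr × 3 hr = 378 mg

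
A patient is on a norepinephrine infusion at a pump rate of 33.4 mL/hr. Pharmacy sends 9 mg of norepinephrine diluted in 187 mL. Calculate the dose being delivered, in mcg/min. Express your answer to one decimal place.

Concentration = 9 mg ÷ 187 mL = 0.04812834 mg/mL = 48.12834 mcg/mL
Drug rate = 33.4 mL/hr × 48.12834 mcg/mL = 1607.487 mcg/hr
1607.487 mcg/hr ÷ 60 min/hr = 26.79144 mcg/min

26.8 mcg/min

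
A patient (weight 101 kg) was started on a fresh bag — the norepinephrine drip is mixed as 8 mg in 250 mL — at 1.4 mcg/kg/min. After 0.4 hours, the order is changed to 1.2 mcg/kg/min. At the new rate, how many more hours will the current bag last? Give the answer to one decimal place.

0.6 hours

Initial rate:
Dose = 1.4 mcg/kg/min × 101 kg = 141.4 mcg/min
141.4 mcg/min × 60 min/hr = 8484 mcg/hr
Concentration = 8 mg ÷ 250 mL = 0.032 mg/mL = 32 mcg/mL
Rate = 8484 mcg/hr ÷ 32 mcg/mL = 265.125 mL/hr
Volume infused so far = 265.125 mL/hr × 0.4 hr = 106.05 mL
Volume remaining = 250 − 106.05 = 143.95 mL
New rate:
Dose = 1.2 mcg/kg/min × 101 kg = 121.2 mcg/min
121.2 mcg/min × 60 min/hr = 7272 mcg/hr
Rate = 7272 mcg/hr ÷ 32 mcg/mL = 227.25 mL/hr
Time remaining = 143.95 mL ÷ 227.25 mL/hr = 0.6334433 hr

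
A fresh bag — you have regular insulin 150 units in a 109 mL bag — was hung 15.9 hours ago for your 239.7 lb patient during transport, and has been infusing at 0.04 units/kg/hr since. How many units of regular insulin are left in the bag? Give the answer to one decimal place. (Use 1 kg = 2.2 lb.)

Weight = 239.7 lb ÷ 2.2 lb/kg = 108.9545 kg
Dose = 0.04 units/kg/hr × 108.9545 kg = 4.358182 units/hr
Concentration = 150 units ÷ 109 mL = 1.376147 units/mL
Rate = 4.358182 units/hr ÷ 1.376147 units/mL = 3.166945 mL/hr
Volume infused = 3.166945 mL/hr × 15.9 hr = 50.35443 mL
Volume remaining = 109 − 50.35443 = 58.64557 mL
Drug remaining = 58.64557 mL × 1.376147 units/mL = 80.70491 units

80.7 units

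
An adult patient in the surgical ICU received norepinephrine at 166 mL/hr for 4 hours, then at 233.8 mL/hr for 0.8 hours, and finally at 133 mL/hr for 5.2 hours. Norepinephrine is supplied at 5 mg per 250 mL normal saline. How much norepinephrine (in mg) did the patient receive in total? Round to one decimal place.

Concentration = 5 mg ÷ 250 mL = 0.02 mg/mL
Stage 1: 166 mL/hr × 4 hr = 664 mL → 664 mL × 0.02 mg/mL = 13.28 mg
Stage 2: 233.8 mL/hr × 0.8 hr = 187.04 mL → 187.04 mL × 0.02 mg/mL = 3.7408 mg
Stage 3: 133 mL/hr × 5.2 hr = 691.6 mL → 691.6 mL × 0.02 mg/mL = 13.832 mg
Total = 13.28 + 3.7408 + 13.832 = 30.8528 mg

30.9 mg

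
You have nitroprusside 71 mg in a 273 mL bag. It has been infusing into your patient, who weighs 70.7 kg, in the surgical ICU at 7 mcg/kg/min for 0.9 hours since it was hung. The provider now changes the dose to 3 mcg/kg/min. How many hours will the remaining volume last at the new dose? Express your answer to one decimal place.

Initial rate:
Dose = 7 mcg/kg/min × 70.7 kg = 494.9 mcg/min
494.9 mcg/min × 60 min/hr = 29694 mcg/hr
Concentration = 71 mg ÷ 273 mL = 0.2600733 mg/mL = 260.0733 mcg/mL
Rate = 29694 mcg/hr ÷ 260.0733 mcg/mL = 114.1755 mL/hr
Volume infused so far = 114.1755 mL/hr × 0.9 hr = 102.758 mL
Volume remaining = 273 − 102.758 = 170.242 mL
New rate:
Dose = 3 mcg/kg/min × 70.7 kg = 212.1 mcg/min
212.1 mcg/min × 60 min/hr = 12726 mcg/hr
Rate = 12726 mcg/hr ÷ 260.0733 mcg/mL = 48.93237 mL/hr
Time remaining = 170.242 mL ÷ 48.93237 mL/hr = 3.479129 hr

3.5 hours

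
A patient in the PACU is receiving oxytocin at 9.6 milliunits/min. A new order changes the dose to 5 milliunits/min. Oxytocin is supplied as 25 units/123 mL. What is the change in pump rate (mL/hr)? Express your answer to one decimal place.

1.4 mL/hr

At the current dose:
9.6 milliunits/min × 60 min/hr = 576 milliunits/hr
Concentration = 25 units ÷ 123 mL = 0.203252 units/mL = 203.252 milliunits/mL
Rate = 576 milliunits/hr ÷ 203.252 milliunits/mL = 2.83392 mL/hr
At the new dose:
5 milliunits/min × 60 min/hr = 300 milliunits/hr
Rate = 300 milliunits/hr ÷ 203.252 milliunits/mL = 1.476 mL/hr
Change = 1.476 − 2.83392 = -1.35792 mL/hr → 1.35792 mL/hr decrease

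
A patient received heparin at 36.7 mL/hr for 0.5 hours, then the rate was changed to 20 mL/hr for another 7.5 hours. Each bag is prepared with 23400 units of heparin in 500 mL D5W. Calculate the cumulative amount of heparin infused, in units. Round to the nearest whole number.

7879 units

Concentration = 23400 units ÷ 500 mL = 46.8 units/mL
Stage 1: 36.7 mL/hr × 0.5 hr = 18.35 mL → 18.35 mL × 46.8 units/mL = 858.78 units
Stage 2: 20 mL/hr × 7.5 hr = 150 mL → 150 mL × 46.8 units/mL = 7020 units
Total = 858.78 + 7020 = 7878.78 units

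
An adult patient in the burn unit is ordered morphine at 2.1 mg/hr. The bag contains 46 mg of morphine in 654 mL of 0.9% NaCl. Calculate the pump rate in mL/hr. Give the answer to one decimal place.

Concentration = 46 mg ÷ 654 mL = 0.07033639 mg/mL
Rate = 2.1 mg/hr ÷ 0.07033639 mg/mL = 29.85652 mL/hr

29.9 mL/hr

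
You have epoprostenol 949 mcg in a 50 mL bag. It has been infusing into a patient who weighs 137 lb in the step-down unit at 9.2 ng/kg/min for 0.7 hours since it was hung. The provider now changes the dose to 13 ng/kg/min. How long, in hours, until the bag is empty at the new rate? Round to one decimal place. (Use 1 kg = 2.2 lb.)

Initial rate:
Weight = 137 lb ÷ 2.2 lb/kg = 62.27273 kg
Dose = 9.2 ng/kg/min × 62.27273 kg = 572.9091 ng/min
572.9091 ng/min × 60 min/hr = 34374.55 ng/hr
Concentration = 949 mcg ÷ 50 mL = 18.98 mcg/mL = 18980 ng/mL
Rate = 34374.55 ng/hr ÷ 18980 ng/mL = 1.811093 mL/hr
Volume infused so far = 1.811093 mL/hr × 0.7 hr = 1.267765 mL
Volume remaining = 50 − 1.267765 = 48.73223 mL
New rate:
Dose = 13 ng/kg/min × 62.27273 kg = 809.5455 ng/min
809.5455 ng/min × 60 min/hr = 48572.73 ng/hr
Rate = 48572.73 ng/hr ÷ 18980 ng/mL = 2.559153 mL/hr
Time remaining = 48.73223 mL ÷ 2.559153 mL/hr = 19.04233 hr

19.0 hours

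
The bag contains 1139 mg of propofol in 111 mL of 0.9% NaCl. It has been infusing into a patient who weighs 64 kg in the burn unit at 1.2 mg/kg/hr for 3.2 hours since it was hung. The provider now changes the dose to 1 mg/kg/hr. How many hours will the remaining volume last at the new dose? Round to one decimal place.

Initial rate:
Dose = 1.2 mg/kg/hr × 64 kg = 76.8 mg/hr
Concentration = 1139 mg ÷ 111 mL = 10.26126 mg/mL
Rate = 76.8 mg/hr ÷ 10.26126 mg/mL = 7.48446 mL/hr
Volume infused so far = 7.48446 mL/hr × 3.2 hr = 23.95027 mL
Volume remaining = 111 − 23.95027 = 87.04973 mL
New rate:
Dose = 1 mg/kg/hr × 64 kg = 64 mg/hr
Rate = 64 mg/hr ÷ 10.26126 mg/mL = 6.23705 mL/hr
Time remaining = 87.04973 mL ÷ 6.23705 mL/hr = 13.95688 hr

14.0 hours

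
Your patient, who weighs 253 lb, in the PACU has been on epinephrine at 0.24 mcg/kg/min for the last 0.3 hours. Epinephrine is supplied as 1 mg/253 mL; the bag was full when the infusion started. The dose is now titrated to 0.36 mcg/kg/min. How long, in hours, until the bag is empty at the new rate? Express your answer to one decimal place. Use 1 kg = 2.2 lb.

Initial rate:
Weight = 253 lb ÷ 2.2 lb/kg = 115 kg
Dose = 0.24 mcg/kg/min × 115 kg = 27.6 mcg/min
27.6 mcg/min × 60 min/hr = 1656 mcg/hr
Concentration = 1 mg ÷ 253 mL = 0.003952569 mg/mL = 3.952569 mcg/mL
Rate = 1656 mcg/hr ÷ 3.952569 mcg/mL = 418.968 mL/hr
Volume infused so far = 418.968 mL/hr × 0.3 hr = 125.6904 mL
Volume remaining = 253 − 125.6904 = 127.3096 mL
New rate:
Dose = 0.36 mcg/kg/min × 115 kg = 41.4 mcg/min
41.4 mcg/min × 60 min/hr = 2484 mcg/hr
Rate = 2484 mcg/hr ÷ 3.952569 mcg/mL = 628.452 mL/hr
Time remaining = 127.3096 mL ÷ 628.452 mL/hr = 0.2025765 hr

0.2 hours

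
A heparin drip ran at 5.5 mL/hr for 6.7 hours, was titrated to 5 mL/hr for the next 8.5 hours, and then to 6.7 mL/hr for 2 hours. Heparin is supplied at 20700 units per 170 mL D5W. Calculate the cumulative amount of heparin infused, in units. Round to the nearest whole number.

Concentration = 20700 units ÷ 170 mL = 121.7647 units/mL
Stage 1: 5.5 mL/hr × 6.7 hr = 36.85 mL → 36.85 mL × 121.7647 units/mL = 4487.029 units
Stage 2: 5 mL/hr × 8.5 hr = 42.5 mL → 42.5 mL × 121.7647 units/mL = 5175 units
Stage 3: 6.7 mL/hr × 2 hr = 13.4 mL → 13.4 mL × 121.7647 units/mL = 1631.647 units
Total = 4487.029 + 5175 + 1631.647 = 11293.68 units

11294 units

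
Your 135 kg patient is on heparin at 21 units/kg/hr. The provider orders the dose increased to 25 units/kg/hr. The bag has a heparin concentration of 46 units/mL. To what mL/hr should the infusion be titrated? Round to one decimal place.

Dose = 25 units/kg/hr × 135 kg = 3375 units/hr
Rate = 3375 units/hr ÷ 46 units/mL = 73.36957 mL/hr

73.4 mL/hr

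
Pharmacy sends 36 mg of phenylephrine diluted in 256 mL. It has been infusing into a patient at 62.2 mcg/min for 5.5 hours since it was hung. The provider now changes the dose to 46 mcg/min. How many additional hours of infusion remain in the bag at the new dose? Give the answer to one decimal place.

5.6 hours

Initial rate:
62.2 mcg/min × 60 min/hr = 3732 mcg/hr
Concentration = 36 mg ÷ 256 mL = 0.140625 mg/mL = 140.625 mcg/mL
Rate = 3732 mcg/hr ÷ 140.625 mcg/mL = 26.53867 mL/hr
Volume infused so far = 26.53867 mL/hr × 5.5 hr = 145.9627 mL
Volume remaining = 256 − 145.9627 = 110.0373 mL
New rate:
46 mcg/min × 60 min/hr = 2760 mcg/hr
Rate = 2760 mcg/hr ÷ 140.625 mcg/mL = 19.62667 mL/hr
Time remaining = 110.0373 mL ÷ 19.62667 mL/hr = 5.606522 hr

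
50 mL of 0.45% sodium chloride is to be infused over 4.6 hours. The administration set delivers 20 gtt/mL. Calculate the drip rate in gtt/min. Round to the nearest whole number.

50 mL ÷ (4.6 hr × 60 = 276 min) = 0.1811594 mL/min
0.1811594 mL/min × 20 gtt/mL = 3.623188 gtt/min

4 gtt/min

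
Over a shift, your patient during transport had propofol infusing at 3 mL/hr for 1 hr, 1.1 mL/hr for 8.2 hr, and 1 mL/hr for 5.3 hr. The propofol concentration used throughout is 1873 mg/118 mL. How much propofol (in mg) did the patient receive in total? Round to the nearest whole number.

275 mg

Concentration = 1873 mg ÷ 118 mL = 15.87288 mg/mL
Stage 1: 3 mL/hr × 1 hr = 3 mL → 3 mL × 15.87288 mg/mL = 47.61864 mg
Stage 2: 1.1 mL/hr × 8.2 hr = 9.02 mL → 9.02 mL × 15.87288 mg/mL = 143.1734 mg
Stage 3: 1 mL/hr × 5.3 hr = 5.3 mL → 5.3 mL × 15.87288 mg/mL = 84.12627 mg
Total = 47.61864 + 143.1734 + 84.12627 = 274.9183 mg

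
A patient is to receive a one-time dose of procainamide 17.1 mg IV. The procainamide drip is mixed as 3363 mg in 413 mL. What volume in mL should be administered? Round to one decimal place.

2.1 mL

Concentration = 3363 mg ÷ 413 mL = 8.142857 mg/mL
Volume = 17.1 mg ÷ 8.142857 mg/mL = 2.1 mL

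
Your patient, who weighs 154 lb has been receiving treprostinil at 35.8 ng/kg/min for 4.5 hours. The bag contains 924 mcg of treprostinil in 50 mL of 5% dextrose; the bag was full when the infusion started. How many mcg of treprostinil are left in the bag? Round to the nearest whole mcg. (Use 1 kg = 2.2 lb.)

247 mcg

Weight = 154 lb ÷ 2.2 lb/kg = 70 kg
Dose = 35.8 ng/kg/min × 70 kg = 2506 ng/min
2506 ng/min × 60 min/hr = 150360 ng/hr
Concentration = 924 mcg ÷ 50 mL = 18.48 mcg/mL = 18480 ng/mL
Rate = 150360 ng/hr ÷ 18480 ng/mL = 8.136364 mL/hr
Volume infused = 8.136364 mL/hr × 4.5 hr = 36.61364 mL
Volume remaining = 50 − 36.61364 = 13.38636 mL
Drug remaining = 13.38636 mL × 18480 ng/mL = 247380 ng = 247.38 mcg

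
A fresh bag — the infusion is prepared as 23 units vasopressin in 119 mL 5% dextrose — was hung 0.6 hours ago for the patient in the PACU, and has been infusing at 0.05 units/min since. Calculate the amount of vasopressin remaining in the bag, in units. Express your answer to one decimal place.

21.2 units

0.05 units/min × 60 min/hr = 3 units/hr
Concentration = 23 units ÷ 119 mL = 0.1932773 units/mL
Rate = 3 units/hr ÷ 0.1932773 units/mL = 15.52174 mL/hr
Volume infused = 15.52174 mL/hr × 0.6 hr = 9.313043 mL
Volume remaining = 119 − 9.313043 = 109.687 mL
Drug remaining = 109.687 mL × 0.1932773 units/mL = 21.2 units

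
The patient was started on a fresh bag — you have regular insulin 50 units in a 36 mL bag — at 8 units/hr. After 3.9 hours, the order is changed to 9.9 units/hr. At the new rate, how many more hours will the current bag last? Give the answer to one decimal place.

Initial rate:
Concentration = 50 units ÷ 36 mL = 1.388889 units/mL
Rate = 8 units/hr ÷ 1.388889 units/mL = 5.76 mL/hr
Volume infused so far = 5.76 mL/hr × 3.9 hr = 22.464 mL
Volume remaining = 36 − 22.464 = 13.536 mL
New rate:
Rate = 9.9 units/hr ÷ 1.388889 units/mL = 7.128 mL/hr
Time remaining = 13.536 mL ÷ 7.128 mL/hr = 1.89899 hr

1.9 hours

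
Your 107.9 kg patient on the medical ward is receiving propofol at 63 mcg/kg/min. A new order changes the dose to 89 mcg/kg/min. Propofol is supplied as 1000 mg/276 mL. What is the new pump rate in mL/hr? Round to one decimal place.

159.0 mL/hr

Dose = 89 mcg/kg/min × 107.9 kg = 9603.1 mcg/min
9603.1 mcg/min × 60 min/hr = 576186 mcg/hr
Concentration = 1000 mg ÷ 276 mL = 3.623188 mg/mL = 3623.188 mcg/mL
Rate = 576186 mcg/hr ÷ 3623.188 mcg/mL = 159.0273 mL/hr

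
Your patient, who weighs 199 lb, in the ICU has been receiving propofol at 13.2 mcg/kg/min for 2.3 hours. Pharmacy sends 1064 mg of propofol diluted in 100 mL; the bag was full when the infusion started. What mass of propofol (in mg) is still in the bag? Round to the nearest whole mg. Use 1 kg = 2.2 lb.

899 mg

Weight = 199 lb ÷ 2.2 lb/kg = 90.45455 kg
Dose = 13.2 mcg/kg/min × 90.45455 kg = 1194 mcg/min
1194 mcg/min × 60 min/hr = 71640 mcg/hr
Concentration = 1064 mg ÷ 100 mL = 10.64 mg/mL = 10640 mcg/mL
Rate = 71640 mcg/hr ÷ 10640 mcg/mL = 6.733083 mL/hr
Volume infused = 6.733083 mL/hr × 2.3 hr = 15.48609 mL
Volume remaining = 100 − 15.48609 = 84.51391 mL
Drug remaining = 84.51391 mL × 10640 mcg/mL = 899228 mcg = 899.228 mg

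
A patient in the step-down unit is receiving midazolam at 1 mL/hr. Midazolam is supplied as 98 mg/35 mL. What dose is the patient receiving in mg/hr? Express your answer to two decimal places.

Concentration = 98 mg ÷ 35 mL = 2.8 mg/mL
Drug rate = 1 mL/hr × 2.8 mg/mL = 2.8 mg/hr

2.80 mg/hr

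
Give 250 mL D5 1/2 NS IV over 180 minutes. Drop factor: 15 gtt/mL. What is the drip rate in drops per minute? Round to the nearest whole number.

21 gtt/min

250 mL ÷ (180 min) = 1.388889 mL/min
1.388889 mL/min × 15 gtt/mL = 20.83333 gtt/min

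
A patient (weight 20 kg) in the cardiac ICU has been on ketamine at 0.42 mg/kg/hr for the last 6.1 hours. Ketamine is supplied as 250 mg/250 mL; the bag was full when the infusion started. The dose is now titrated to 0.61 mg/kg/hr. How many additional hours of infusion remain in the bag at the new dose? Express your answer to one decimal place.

Initial rate:
Dose = 0.42 mg/kg/hr × 20 kg = 8.4 mg/hr
Concentration = 250 mg ÷ 250 mL = 1 mg/mL
Rate = 8.4 mg/hr ÷ 1 mg/mL = 8.4 mL/hr
Volume infused so far = 8.4 mL/hr × 6.1 hr = 51.24 mL
Volume remaining = 250 − 51.24 = 198.76 mL
New rate:
Dose = 0.61 mg/kg/hr × 20 kg = 12.2 mg/hr
Rate = 12.2 mg/hr ÷ 1 mg/mL = 12.2 mL/hr
Time remaining = 198.76 mL ÷ 12.2 mL/hr = 16.2918 hr

16.3 hours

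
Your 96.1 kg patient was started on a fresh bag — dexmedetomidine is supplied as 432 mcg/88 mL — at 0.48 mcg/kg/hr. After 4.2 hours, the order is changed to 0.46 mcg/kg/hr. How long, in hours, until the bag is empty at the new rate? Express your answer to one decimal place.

5.4 hours

Initial rate:
Dose = 0.48 mcg/kg/hr × 96.1 kg = 46.128 mcg/hr
Concentration = 432 mcg ÷ 88 mL = 4.909091 mcg/mL
Rate = 46.128 mcg/hr ÷ 4.909091 mcg/mL = 9.396444 mL/hr
Volume infused so far = 9.396444 mL/hr × 4.2 hr = 39.46507 mL
Volume remaining = 88 − 39.46507 = 48.53493 mL
New rate:
Dose = 0.46 mcg/kg/hr × 96.1 kg = 44.206 mcg/hr
Rate = 44.206 mcg/hr ÷ 4.909091 mcg/mL = 9.004926 mL/hr
Time remaining = 48.53493 mL ÷ 9.004926 mL/hr = 5.38982 hr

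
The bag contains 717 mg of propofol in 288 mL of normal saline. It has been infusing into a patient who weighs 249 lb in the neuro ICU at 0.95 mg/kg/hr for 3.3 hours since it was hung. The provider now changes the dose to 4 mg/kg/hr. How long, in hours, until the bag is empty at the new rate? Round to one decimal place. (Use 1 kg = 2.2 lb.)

0.8 hours

Initial rate:
Weight = 249 lb ÷ 2.2 lb/kg = 113.1818 kg
Dose = 0.95 mg/kg/hr × 113.1818 kg = 107.5227 mg/hr
Concentration = 717 mg ÷ 288 mL = 2.489583 mg/mL
Rate = 107.5227 mg/hr ÷ 2.489583 mg/mL = 43.18905 mL/hr
Volume infused so far = 43.18905 mL/hr × 3.3 hr = 142.5238 mL
Volume remaining = 288 − 142.5238 = 145.4762 mL
New rate:
Dose = 4 mg/kg/hr × 113.1818 kg = 452.7273 mg/hr
Rate = 452.7273 mg/hr ÷ 2.489583 mg/mL = 181.8486 mL/hr
Time remaining = 145.4762 mL ÷ 181.8486 mL/hr = 0.7999849 hr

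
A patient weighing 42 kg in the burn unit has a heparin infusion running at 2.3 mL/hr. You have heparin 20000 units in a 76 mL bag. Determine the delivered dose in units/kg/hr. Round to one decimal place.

14.4 units/kg/hr

Concentration = 20000 units ÷ 76 mL = 263.1579 units/mL
Drug rate = 2.3 mL/hr × 263.1579 units/mL = 605.2632 units/hr
605.2632 units/hr ÷ 42 kg = 14.41103 units/kg/hr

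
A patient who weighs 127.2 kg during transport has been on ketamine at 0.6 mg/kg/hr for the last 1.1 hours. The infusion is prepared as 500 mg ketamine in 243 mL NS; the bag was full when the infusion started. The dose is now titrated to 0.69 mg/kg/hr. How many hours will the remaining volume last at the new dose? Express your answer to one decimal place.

Initial rate:
Dose = 0.6 mg/kg/hr × 127.2 kg = 76.32 mg/hr
Concentration = 500 mg ÷ 243 mL = 2.057613 mg/mL
Rate = 76.32 mg/hr ÷ 2.057613 mg/mL = 37.09152 mL/hr
Volume infused so far = 37.09152 mL/hr × 1.1 hr = 40.80067 mL
Volume remaining = 243 − 40.80067 = 202.1993 mL
New rate:
Dose = 0.69 mg/kg/hr × 127.2 kg = 87.768 mg/hr
Rate = 87.768 mg/hr ÷ 2.057613 mg/mL = 42.65525 mL/hr
Time remaining = 202.1993 mL ÷ 42.65525 mL/hr = 4.740315 hr

4.7 hours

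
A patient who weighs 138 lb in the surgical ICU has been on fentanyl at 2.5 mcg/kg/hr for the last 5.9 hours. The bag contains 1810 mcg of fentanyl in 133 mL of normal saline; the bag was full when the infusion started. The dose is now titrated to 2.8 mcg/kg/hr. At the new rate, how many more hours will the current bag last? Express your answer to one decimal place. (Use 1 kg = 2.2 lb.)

Initial rate:
Weight = 138 lb ÷ 2.2 lb/kg = 62.72727 kg
Dose = 2.5 mcg/kg/hr × 62.72727 kg = 156.8182 mcg/hr
Concentration = 1810 mcg ÷ 133 mL = 13.60902 mcg/mL
Rate = 156.8182 mcg/hr ÷ 13.60902 mcg/mL = 11.5231 mL/hr
Volume infused so far = 11.5231 mL/hr × 5.9 hr = 67.98631 mL
Volume remaining = 133 − 67.98631 = 65.01369 mL
New rate:
Dose = 2.8 mcg/kg/hr × 62.72727 kg = 175.6364 mcg/hr
Rate = 175.6364 mcg/hr ÷ 13.60902 mcg/mL = 12.90588 mL/hr
Time remaining = 65.01369 mL ÷ 12.90588 mL/hr = 5.037526 hr

5.0 hours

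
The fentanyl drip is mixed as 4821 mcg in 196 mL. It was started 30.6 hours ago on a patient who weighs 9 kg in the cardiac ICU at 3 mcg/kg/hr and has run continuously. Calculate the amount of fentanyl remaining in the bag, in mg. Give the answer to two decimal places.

Dose = 3 mcg/kg/hr × 9 kg = 27 mcg/hr
Concentration = 4821 mcg ÷ 196 mL = 24.59694 mcg/mL
Rate = 27 mcg/hr ÷ 24.59694 mcg/mL = 1.097698 mL/hr
Volume infused = 1.097698 mL/hr × 30.6 hr = 33.58955 mL
Volume remaining = 196 − 33.58955 = 162.4105 mL
Drug remaining = 162.4105 mL × 24.59694 mcg/mL = 3994.8 mcg = 3.9948 mg

3.99 mg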